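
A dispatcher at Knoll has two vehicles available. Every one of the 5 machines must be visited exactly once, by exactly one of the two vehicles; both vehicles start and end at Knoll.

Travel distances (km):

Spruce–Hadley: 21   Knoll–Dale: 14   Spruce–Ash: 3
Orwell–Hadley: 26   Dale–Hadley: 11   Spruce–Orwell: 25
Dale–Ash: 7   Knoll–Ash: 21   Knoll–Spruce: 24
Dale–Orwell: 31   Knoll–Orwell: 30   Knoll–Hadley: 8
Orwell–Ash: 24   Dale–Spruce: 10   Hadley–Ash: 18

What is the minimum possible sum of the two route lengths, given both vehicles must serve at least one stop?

Check every non-empty split of the stops between the two vehicles; for each half take its own optimal tour:
  {Dale} + {Spruce, Orwell, Hadley, Ash}: 28 + 83 = 111
  {Spruce} + {Dale, Orwell, Hadley, Ash}: 48 + 79 = 127
  {Dale, Spruce} + {Orwell, Hadley, Ash}: 48 + 79 = 127
  {Orwell} + {Dale, Spruce, Hadley, Ash}: 60 + 53 = 113
  {Dale, Orwell} + {Spruce, Hadley, Ash}: 75 + 53 = 128
  {Spruce, Orwell} + {Dale, Hadley, Ash}: 79 + 47 = 126
  … (15 splits in total)
  {Hadley} + {Dale, Spruce, Orwell, Ash}: 16 + 79 = 95  ← best
Best: vehicle 1 Knoll → Hadley → Knoll = 16; vehicle 2 Knoll → Dale → Ash → Spruce → Orwell → Knoll = 79; combined 95.

95 km — the smallest possible combined total.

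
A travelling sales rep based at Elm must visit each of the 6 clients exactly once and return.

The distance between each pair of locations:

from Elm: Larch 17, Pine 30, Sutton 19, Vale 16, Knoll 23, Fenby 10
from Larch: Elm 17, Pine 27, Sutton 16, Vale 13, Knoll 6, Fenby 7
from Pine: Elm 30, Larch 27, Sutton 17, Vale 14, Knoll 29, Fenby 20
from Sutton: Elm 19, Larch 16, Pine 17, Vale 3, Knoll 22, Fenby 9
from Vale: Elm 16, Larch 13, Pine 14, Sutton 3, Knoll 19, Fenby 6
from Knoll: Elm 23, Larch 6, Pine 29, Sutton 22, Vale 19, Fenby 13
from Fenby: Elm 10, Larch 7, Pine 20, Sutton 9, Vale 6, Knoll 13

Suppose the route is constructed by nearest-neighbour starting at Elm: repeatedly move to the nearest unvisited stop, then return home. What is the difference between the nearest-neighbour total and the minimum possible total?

The nearest-neighbour route is 12 longer than optimal.

Elm: Fenby=10, Vale=16, Larch=17, Sutton=19, Knoll=23, Pine=30 ⇒ Fenby
Fenby: Vale=6, Larch=7, Sutton=9, Knoll=13, Pine=20 ⇒ Vale
Vale: Sutton=3, Larch=13, Pine=14, Knoll=19 ⇒ Sutton
Sutton: Larch=16, Pine=17, Knoll=22 ⇒ Larch
Larch: Knoll=6, Pine=27 ⇒ Knoll
Knoll: Pine=29 ⇒ Pine
NN route Elm → Fenby → Vale → Sutton → Larch → Knoll → Pine → Elm costs 100.
Optimal: Elm → Larch → Knoll → Pine → Sutton → Vale → Fenby → Elm costs 88 (by enumerating all 360 distinct tours).
Excess = 100 − 88 = 12.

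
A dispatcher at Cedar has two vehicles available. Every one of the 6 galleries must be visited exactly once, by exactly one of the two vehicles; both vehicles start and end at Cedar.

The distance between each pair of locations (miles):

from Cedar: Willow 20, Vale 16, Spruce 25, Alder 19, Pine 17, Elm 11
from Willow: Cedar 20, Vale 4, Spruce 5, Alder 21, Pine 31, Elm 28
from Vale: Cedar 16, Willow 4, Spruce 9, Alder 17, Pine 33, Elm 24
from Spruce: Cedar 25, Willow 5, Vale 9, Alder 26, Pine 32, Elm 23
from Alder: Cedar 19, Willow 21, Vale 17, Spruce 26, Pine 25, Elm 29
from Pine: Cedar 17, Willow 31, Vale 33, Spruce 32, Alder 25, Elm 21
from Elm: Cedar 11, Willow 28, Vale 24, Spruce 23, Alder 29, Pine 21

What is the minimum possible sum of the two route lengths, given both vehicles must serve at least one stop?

There are 2^5 − 1 = 31 ways to divide the 6 stops into two non-empty groups. For each, the best each vehicle can do is its own shortest tour through its group:
  {Willow} + {Vale, Spruce, Alder, Pine, Elm}: 40 + 102 = 142
  {Vale} + {Willow, Spruce, Alder, Pine, Elm}: 32 + 102 = 134
  {Willow, Vale} + {Spruce, Alder, Pine, Elm}: 40 + 102 = 142
  {Spruce} + {Willow, Vale, Alder, Pine, Elm}: 50 + 98 = 148
  {Willow, Spruce} + {Vale, Alder, Pine, Elm}: 50 + 90 = 140
  {Vale, Spruce} + {Willow, Alder, Pine, Elm}: 50 + 98 = 148
  … (31 splits in total)
  {Pine} + {Willow, Vale, Spruce, Alder, Elm}: 34 + 79 = 113  ← best
Best: vehicle 1 Cedar → Pine → Cedar = 34; vehicle 2 Cedar → Alder → Vale → Willow → Spruce → Elm → Cedar = 79; combined 113.

Minimum combined distance: 113 miles.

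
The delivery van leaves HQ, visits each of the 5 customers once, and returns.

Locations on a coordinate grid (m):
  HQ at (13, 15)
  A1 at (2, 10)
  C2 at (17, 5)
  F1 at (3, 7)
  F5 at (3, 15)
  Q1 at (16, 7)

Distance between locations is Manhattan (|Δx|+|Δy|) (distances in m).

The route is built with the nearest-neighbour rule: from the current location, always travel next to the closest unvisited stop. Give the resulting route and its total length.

Total distance 50 m via the nearest-neighbour route HQ → F5 → A1 → F1 → Q1 → C2 → HQ.

At HQ the remaining stops are F5 10, Q1 11, C2 14, A1 16, F1 18; go to F5.
At F5 the remaining stops are A1 6, F1 8, Q1 21, C2 24; go to A1.
At A1 the remaining stops are F1 4, Q1 17, C2 20; go to F1.
At F1 the remaining stops are Q1 13, C2 16; go to Q1.
At Q1 the remaining stops are C2 3; go to C2.
Return C2→HQ: 14.
Total = 10 + 6 + 4 + 13 + 3 + 14 = 50.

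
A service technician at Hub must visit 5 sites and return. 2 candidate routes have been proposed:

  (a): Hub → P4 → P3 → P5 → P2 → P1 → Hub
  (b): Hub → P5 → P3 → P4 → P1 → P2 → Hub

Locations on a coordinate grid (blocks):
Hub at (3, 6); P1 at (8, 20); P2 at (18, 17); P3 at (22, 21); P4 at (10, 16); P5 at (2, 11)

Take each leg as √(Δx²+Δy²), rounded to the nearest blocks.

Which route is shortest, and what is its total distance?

Shortest is (b), total 73 blocks.

(a): 12 + 13 + 22 + 17 + 10 + 15 = 89
(b): 5 + 22 + 13 + 4 + 10 + 19 = 73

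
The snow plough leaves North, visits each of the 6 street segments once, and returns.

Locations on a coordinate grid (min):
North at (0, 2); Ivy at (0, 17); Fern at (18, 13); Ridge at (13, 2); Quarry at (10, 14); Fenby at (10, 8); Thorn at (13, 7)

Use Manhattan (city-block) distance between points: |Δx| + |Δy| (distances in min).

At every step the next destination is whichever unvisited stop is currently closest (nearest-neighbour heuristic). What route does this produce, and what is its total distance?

Total distance 74 min via the nearest-neighbour route North → Ridge → Thorn → Fenby → Quarry → Fern → Ivy → North.

At North the remaining stops are Ridge 13, Ivy 15, Fenby 16, Thorn 18, Quarry 22, Fern 29; go to Ridge.
At Ridge the remaining stops are Thorn 5, Fenby 9, Quarry 15, Fern 16, Ivy 28; go to Thorn.
At Thorn the remaining stops are Fenby 4, Quarry 10, Fern 11, Ivy 23; go to Fenby.
At Fenby the remaining stops are Quarry 6, Fern 13, Ivy 19; go to Quarry.
At Quarry the remaining stops are Fern 9, Ivy 13; go to Fern.
At Fern the remaining stops are Ivy 22; go to Ivy.
Return Ivy→North: 15.
Total = 13 + 5 + 4 + 6 + 9 + 22 + 15 = 74.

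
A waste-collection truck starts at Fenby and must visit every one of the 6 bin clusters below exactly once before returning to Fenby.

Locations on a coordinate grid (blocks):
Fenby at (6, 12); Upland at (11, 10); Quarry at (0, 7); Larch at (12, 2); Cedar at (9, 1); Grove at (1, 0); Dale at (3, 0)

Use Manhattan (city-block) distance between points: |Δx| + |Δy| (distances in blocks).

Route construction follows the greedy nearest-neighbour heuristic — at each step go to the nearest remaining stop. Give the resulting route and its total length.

From Fenby: distances to unvisited — Upland=7, Quarry=11, Cedar=14, Dale=15, Larch=16, Grove=17. Nearest is Upland (7).
From Upland: distances to unvisited — Larch=9, Cedar=11, Quarry=14, Dale=18, Grove=20. Nearest is Larch (9).
From Larch: distances to unvisited — Cedar=4, Dale=11, Grove=13, Quarry=17. Nearest is Cedar (4).
From Cedar: distances to unvisited — Dale=7, Grove=9, Quarry=15. Nearest is Dale (7).
From Dale: distances to unvisited — Grove=2, Quarry=10. Nearest is Grove (2).
From Grove: distances to unvisited — Quarry=8. Nearest is Quarry (8).
Return Quarry→Fenby: 11.
Total = 7 + 9 + 4 + 7 + 2 + 8 + 11 = 48.

Nearest-neighbour total = 48 blocks; route Fenby → Upland → Larch → Cedar → Dale → Grove → Quarry → Fenby.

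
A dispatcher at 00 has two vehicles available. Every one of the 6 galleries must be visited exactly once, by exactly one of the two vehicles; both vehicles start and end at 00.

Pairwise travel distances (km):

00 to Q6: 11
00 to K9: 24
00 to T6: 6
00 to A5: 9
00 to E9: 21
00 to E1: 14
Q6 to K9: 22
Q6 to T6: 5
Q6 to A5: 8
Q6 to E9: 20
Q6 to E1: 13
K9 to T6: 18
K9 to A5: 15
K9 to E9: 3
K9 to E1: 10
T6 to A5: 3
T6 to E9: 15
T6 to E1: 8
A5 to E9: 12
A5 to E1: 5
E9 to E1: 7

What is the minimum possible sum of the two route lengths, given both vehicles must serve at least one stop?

Minimum combined distance: 69 km.

There are 2^5 − 1 = 31 ways to divide the 6 stops into two non-empty groups. For each, the best each vehicle can do is its own shortest tour through its group:
  {Q6} + {K9, T6, A5, E9, E1}: 22 + 48 = 70
  {K9} + {Q6, T6, A5, E9, E1}: 48 + 52 = 100
  {Q6, K9} + {T6, A5, E9, E1}: 57 + 42 = 99
  {T6} + {Q6, K9, A5, E9, E1}: 12 + 57 = 69
  {Q6, T6} + {K9, A5, E9, E1}: 22 + 48 = 70
  {K9, T6} + {Q6, A5, E9, E1}: 48 + 52 = 100
  … (31 splits in total)
Best: vehicle 1 00 → T6 → 00 = 12; vehicle 2 00 → Q6 → K9 → E9 → E1 → A5 → 00 = 57; combined 69.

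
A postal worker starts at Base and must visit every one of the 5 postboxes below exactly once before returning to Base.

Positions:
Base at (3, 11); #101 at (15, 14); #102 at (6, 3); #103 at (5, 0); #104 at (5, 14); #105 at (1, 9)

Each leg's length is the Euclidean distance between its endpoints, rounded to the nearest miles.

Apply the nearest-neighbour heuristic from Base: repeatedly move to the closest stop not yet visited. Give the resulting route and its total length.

Total distance 47 miles via the nearest-neighbour route Base → #105 → #104 → #101 → #102 → #103 → Base.

Base → [#105:3 / #104:4 / #102:9 / #103:11 / #101:12] → #105 (3)
#105 → [#104:6 / #102:8 / #103:10 / #101:15] → #104 (6)
#104 → [#101:10 / #102:11 / #103:14] → #101 (10)
#101 → [#102:14 / #103:17] → #102 (14)
#102 → [#103:3] → #103 (3)
Return #103→Base: 11.
Total = 3 + 6 + 10 + 14 + 3 + 11 = 47.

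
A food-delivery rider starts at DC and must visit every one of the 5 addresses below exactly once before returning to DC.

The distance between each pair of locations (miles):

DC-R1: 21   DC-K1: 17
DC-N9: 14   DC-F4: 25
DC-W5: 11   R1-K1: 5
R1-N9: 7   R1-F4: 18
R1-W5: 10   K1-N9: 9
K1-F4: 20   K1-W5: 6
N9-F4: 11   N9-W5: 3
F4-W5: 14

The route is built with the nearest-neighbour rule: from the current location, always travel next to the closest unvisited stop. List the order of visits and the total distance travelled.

Total distance 71 miles via the nearest-neighbour route DC → W5 → N9 → R1 → K1 → F4 → DC.

DC → [W5:11 / N9:14 / K1:17 / R1:21 / F4:25] → W5 (11)
W5 → [N9:3 / K1:6 / R1:10 / F4:14] → N9 (3)
N9 → [R1:7 / K1:9 / F4:11] → R1 (7)
R1 → [K1:5 / F4:18] → K1 (5)
K1 → [F4:20] → F4 (20)
Return F4→DC: 25.
Total = 11 + 3 + 7 + 5 + 20 + 25 = 71.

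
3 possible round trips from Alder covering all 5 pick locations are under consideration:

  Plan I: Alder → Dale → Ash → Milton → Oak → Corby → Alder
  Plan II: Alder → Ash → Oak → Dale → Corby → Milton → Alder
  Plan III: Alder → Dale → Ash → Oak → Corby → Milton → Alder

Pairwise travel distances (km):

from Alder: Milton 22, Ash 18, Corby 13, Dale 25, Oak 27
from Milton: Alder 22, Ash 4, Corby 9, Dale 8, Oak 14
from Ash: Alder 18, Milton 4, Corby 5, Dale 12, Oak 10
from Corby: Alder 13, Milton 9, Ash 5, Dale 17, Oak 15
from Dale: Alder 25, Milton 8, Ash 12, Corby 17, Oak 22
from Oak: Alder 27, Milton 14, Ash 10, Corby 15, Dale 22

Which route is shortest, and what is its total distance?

Shortest is Plan I, total 83 km.

Plan I: 25 + 12 + 4 + 14 + 15 + 13 = 83
Plan II: 18 + 10 + 22 + 17 + 9 + 22 = 98
Plan III: 25 + 12 + 10 + 15 + 9 + 22 = 93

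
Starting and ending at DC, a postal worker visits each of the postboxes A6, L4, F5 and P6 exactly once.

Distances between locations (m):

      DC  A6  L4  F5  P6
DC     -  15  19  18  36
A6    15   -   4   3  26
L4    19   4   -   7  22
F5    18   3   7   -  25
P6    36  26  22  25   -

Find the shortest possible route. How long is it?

Minimum total distance: 83 m.

There are 12 distinct closed tours to check (reversals are equivalent).
DC → A6 → L4 → F5 → P6 → DC: 15+4+7+25+36 = 87
DC → A6 → L4 → P6 → F5 → DC: 15+4+22+25+18 = 84
DC → A6 → F5 → L4 → P6 → DC: 15+3+7+22+36 = 83
DC → A6 → F5 → P6 → L4 → DC: 15+3+25+22+19 = 84
DC → A6 → P6 → L4 → F5 → DC: 15+26+22+7+18 = 88
DC → A6 → P6 → F5 → L4 → DC: 15+26+25+7+19 = 92
DC → L4 → A6 → F5 → P6 → DC: 19+4+3+25+36 = 87
DC → L4 → A6 → P6 → F5 → DC: 19+4+26+25+18 = 92
DC → L4 → F5 → A6 → P6 → DC: 19+7+3+26+36 = 91
DC → L4 → P6 → A6 → F5 → DC: 19+22+26+3+18 = 88
DC → F5 → A6 → L4 → P6 → DC: 18+3+4+22+36 = 83
DC → F5 → L4 → A6 → P6 → DC: 18+7+4+26+36 = 91
The minimum is 83.
One optimal route: DC → A6 → F5 → L4 → P6 → DC (or its reverse).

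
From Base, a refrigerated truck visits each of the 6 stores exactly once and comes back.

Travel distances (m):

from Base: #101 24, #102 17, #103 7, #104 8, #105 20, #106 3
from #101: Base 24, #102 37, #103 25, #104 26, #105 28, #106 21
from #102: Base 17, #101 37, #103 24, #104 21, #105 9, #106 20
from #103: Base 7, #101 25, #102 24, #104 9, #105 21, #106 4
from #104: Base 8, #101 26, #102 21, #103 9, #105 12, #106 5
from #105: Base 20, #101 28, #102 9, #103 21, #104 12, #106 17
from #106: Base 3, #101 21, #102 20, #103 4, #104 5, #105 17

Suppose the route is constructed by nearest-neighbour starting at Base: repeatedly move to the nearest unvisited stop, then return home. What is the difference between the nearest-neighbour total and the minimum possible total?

Excess over optimum: 2 m.

Base: #106=3, #103=7, #104=8, #102=17, #105=20, #101=24 ⇒ #106
#106: #103=4, #104=5, #105=17, #102=20, #101=21 ⇒ #103
#103: #104=9, #105=21, #102=24, #101=25 ⇒ #104
#104: #105=12, #102=21, #101=26 ⇒ #105
#105: #102=9, #101=28 ⇒ #102
#102: #101=37 ⇒ #101
NN route Base → #106 → #103 → #104 → #105 → #102 → #101 → Base costs 98.
Optimal: Base → #101 → #103 → #106 → #104 → #105 → #102 → Base costs 96 (by enumerating all 360 distinct tours).
Excess = 98 − 96 = 2.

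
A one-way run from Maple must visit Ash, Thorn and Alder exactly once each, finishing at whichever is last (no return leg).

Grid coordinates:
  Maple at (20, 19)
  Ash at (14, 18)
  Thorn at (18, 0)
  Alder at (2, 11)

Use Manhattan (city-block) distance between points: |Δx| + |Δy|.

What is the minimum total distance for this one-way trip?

53 — the minimum one-way total.

There are 3! = 6 possible orderings.
Maple - Ash - Thorn - Alder: 7+22+27 = 56
Maple - Ash - Alder - Thorn: 7+19+27 = 53
Maple - Thorn - Ash - Alder: 21+22+19 = 62
Maple - Thorn - Alder - Ash: 21+27+19 = 67
Maple - Alder - Ash - Thorn: 26+19+22 = 67
Maple - Alder - Thorn - Ash: 26+27+22 = 75
The minimum is 53.
One shortest path: Maple → Ash → Alder → Thorn.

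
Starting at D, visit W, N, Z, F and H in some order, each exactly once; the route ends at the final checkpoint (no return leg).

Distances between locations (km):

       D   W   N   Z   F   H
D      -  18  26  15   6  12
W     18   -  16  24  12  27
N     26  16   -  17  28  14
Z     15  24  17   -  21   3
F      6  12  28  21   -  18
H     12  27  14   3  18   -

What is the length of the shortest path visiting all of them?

51 km — the minimum one-way total.

There are 5! = 120 possible orderings.
D→W→N→Z→F→H: 18+16+17+21+18 = 90
D→W→N→Z→H→F: 18+16+17+3+18 = 72
D→W→N→F→Z→H: 18+16+28+21+3 = 86
D→W→N→F→H→Z: 18+16+28+18+3 = 83
D→W→N→H→Z→F: 18+16+14+3+21 = 72
D→W→N→H→F→Z: 18+16+14+18+21 = 87
D→W→Z→N→F→H: 18+24+17+28+18 = 105
D→W→Z→N→H→F: 18+24+17+14+18 = 91
D→W→Z→F→N→H: 18+24+21+28+14 = 105
D→W→Z→F→H→N: 18+24+21+18+14 = 95
D→W→Z→H→N→F: 18+24+3+14+28 = 87
D→W→Z→H→F→N: 18+24+3+18+28 = 91
D→W→F→N→Z→H: 18+12+28+17+3 = 78
D→W→F→N→H→Z: 18+12+28+14+3 = 75
… (106 more)
D→F→W→N→H→Z: 6+12+16+14+3 = 51  ← best
The minimum is 51.
One shortest path: D → F → W → N → H → Z.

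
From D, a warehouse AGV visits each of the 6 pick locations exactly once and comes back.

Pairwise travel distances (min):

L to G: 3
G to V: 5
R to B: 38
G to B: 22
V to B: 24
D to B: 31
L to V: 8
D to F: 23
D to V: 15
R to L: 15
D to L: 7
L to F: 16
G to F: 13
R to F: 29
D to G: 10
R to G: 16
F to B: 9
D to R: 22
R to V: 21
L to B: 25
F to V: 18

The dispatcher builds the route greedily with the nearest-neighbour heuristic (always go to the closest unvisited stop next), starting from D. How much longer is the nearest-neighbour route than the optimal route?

3 min longer than the optimal tour.

D: L=7, G=10, V=15, R=22, F=23, B=31 ⇒ L
L: G=3, V=8, R=15, F=16, B=25 ⇒ G
G: V=5, F=13, R=16, B=22 ⇒ V
V: F=18, R=21, B=24 ⇒ F
F: B=9, R=29 ⇒ B
B: R=38 ⇒ R
NN route D → L → G → V → F → B → R → D costs 102.
Optimal: D → R → G → F → B → V → L → D costs 99 (by enumerating all 360 distinct tours).
Excess = 102 − 99 = 3.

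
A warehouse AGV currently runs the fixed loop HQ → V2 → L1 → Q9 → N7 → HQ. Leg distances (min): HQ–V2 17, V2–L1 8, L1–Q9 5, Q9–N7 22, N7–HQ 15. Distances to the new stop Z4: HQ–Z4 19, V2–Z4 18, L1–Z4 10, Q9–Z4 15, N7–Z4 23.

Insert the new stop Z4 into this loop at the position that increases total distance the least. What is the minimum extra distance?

Insertion cost between consecutive stops i–j is d(i,Z4) + d(Z4,j) − d(i,j):
  between HQ and V2: 19 + 18 − 17 = 20
  between V2 and L1: 18 + 10 − 8 = 20
  between L1 and Q9: 10 + 15 − 5 = 20
  between Q9 and N7: 15 + 23 − 22 = 16
  between N7 and HQ: 23 + 19 − 15 = 27
Cheapest insertion is between Q9 and N7, adding 16.
New total = 67 + 16 = 83.

Adding 16 min by placing Z4 on the Q9–N7 leg.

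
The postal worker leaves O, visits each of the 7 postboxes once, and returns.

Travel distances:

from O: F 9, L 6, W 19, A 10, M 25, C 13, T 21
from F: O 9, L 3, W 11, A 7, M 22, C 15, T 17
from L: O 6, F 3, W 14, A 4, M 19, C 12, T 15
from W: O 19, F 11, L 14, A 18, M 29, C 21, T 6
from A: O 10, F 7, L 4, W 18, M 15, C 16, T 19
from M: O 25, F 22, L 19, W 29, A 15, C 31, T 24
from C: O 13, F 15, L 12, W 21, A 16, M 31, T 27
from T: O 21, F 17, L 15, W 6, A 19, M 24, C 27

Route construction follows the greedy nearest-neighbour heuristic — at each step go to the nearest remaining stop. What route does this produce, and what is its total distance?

Total distance 95 via the nearest-neighbour route O → L → F → A → M → T → W → C → O.

O → [L:6 / F:9 / A:10 / C:13 / W:19 / T:21 / M:25] → L (6)
L → [F:3 / A:4 / C:12 / W:14 / T:15 / M:19] → F (3)
F → [A:7 / W:11 / C:15 / T:17 / M:22] → A (7)
A → [M:15 / C:16 / W:18 / T:19] → M (15)
M → [T:24 / W:29 / C:31] → T (24)
T → [W:6 / C:27] → W (6)
W → [C:21] → C (21)
Return C→O: 13.
Total = 6 + 3 + 7 + 15 + 24 + 6 + 21 + 13 = 95.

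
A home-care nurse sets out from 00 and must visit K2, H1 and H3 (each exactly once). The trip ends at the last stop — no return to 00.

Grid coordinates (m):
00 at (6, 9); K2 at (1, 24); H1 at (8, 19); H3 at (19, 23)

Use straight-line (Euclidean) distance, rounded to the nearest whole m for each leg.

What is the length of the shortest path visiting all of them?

Shortest open route: 37 m.

There are 3! = 6 possible orderings.
00 → K2 → H1 → H3: 16+9+12 = 37
00 → K2 → H3 → H1: 16+18+12 = 46
00 → H1 → K2 → H3: 10+9+18 = 37
00 → H1 → H3 → K2: 10+12+18 = 40
00 → H3 → K2 → H1: 19+18+9 = 46
00 → H3 → H1 → K2: 19+12+9 = 40
The minimum is 37.
One shortest path: 00 → K2 → H1 → H3.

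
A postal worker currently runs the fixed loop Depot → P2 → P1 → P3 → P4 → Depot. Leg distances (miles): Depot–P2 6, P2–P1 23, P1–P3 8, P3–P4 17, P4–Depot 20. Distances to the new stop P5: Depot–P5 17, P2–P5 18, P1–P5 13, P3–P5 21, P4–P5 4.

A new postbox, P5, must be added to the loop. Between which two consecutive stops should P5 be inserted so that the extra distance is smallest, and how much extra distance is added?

Minimum extra distance: 1 miles, inserting P5 between P4 and Depot.

Insertion cost between consecutive stops i–j is d(i,P5) + d(P5,j) − d(i,j):
  between Depot and P2: 17 + 18 − 6 = 29
  between P2 and P1: 18 + 13 − 23 = 8
  between P1 and P3: 13 + 21 − 8 = 26
  between P3 and P4: 21 + 4 − 17 = 8
  between P4 and Depot: 4 + 17 − 20 = 1
Cheapest insertion is between P4 and Depot, adding 1.
New total = 74 + 1 = 75.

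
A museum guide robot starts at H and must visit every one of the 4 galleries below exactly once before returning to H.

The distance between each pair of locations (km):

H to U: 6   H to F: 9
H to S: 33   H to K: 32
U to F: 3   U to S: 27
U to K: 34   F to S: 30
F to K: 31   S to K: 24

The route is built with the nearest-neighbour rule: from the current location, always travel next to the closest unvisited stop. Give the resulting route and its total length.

H → [U:6 / F:9 / K:32 / S:33] → U (6)
U → [F:3 / S:27 / K:34] → F (3)
F → [S:30 / K:31] → S (30)
S → [K:24] → K (24)
Return K→H: 32.
Total = 6 + 3 + 30 + 24 + 32 = 95.

95 km along H → U → F → S → K → H.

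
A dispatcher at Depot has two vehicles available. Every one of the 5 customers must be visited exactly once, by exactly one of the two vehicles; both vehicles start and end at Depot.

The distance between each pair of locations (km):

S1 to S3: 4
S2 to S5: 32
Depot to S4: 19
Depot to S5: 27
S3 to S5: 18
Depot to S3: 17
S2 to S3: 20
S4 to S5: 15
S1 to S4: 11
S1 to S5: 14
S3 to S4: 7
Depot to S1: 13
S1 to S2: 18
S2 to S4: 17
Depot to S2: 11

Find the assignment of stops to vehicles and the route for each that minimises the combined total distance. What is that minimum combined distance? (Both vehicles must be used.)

Minimum combined distance: 88 km.

There are 2^4 − 1 = 15 ways to divide the 5 stops into two non-empty groups. For each, the best each vehicle can do is its own shortest tour through its group:
  {S1} + {S2, S3, S4, S5}: 26 + 78 = 104
  {S2} + {S1, S3, S4, S5}: 22 + 66 = 88
  {S1, S2} + {S3, S4, S5}: 42 + 66 = 108
  {S3} + {S1, S2, S4, S5}: 34 + 70 = 104
  {S1, S3} + {S2, S4, S5}: 34 + 70 = 104
  {S2, S3} + {S1, S4, S5}: 48 + 61 = 109
  … (15 splits in total)
Best: vehicle 1 Depot → S2 → Depot = 22; vehicle 2 Depot → S1 → S3 → S4 → S5 → Depot = 66; combined 88.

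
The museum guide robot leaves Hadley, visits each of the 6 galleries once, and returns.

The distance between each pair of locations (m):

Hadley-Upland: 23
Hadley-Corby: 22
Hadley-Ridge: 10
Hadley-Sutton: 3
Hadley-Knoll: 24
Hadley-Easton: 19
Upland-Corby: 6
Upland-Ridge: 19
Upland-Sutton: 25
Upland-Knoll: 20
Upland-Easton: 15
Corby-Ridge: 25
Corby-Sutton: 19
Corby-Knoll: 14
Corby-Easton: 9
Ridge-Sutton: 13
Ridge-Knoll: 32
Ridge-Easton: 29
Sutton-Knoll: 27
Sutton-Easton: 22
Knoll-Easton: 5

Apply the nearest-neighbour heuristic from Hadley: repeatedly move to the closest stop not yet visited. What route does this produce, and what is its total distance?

Hadley → [Sutton:3 / Ridge:10 / Easton:19 / Corby:22 / Upland:23 / Knoll:24] → Sutton (3)
Sutton → [Ridge:13 / Corby:19 / Easton:22 / Upland:25 / Knoll:27] → Ridge (13)
Ridge → [Upland:19 / Corby:25 / Easton:29 / Knoll:32] → Upland (19)
Upland → [Corby:6 / Easton:15 / Knoll:20] → Corby (6)
Corby → [Easton:9 / Knoll:14] → Easton (9)
Easton → [Knoll:5] → Knoll (5)
Return Knoll→Hadley: 24.
Total = 3 + 13 + 19 + 6 + 9 + 5 + 24 = 79.

79 m along Hadley → Sutton → Ridge → Upland → Corby → Easton → Knoll → Hadley.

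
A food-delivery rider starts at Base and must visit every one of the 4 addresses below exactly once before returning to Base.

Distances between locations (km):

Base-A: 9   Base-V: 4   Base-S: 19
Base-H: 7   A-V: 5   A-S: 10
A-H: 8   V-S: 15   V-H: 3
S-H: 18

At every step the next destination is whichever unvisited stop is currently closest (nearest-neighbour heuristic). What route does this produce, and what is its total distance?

At Base the remaining stops are V 4, H 7, A 9, S 19; go to V.
At V the remaining stops are H 3, A 5, S 15; go to H.
At H the remaining stops are A 8, S 18; go to A.
At A the remaining stops are S 10; go to S.
Return S→Base: 19.
Total = 4 + 3 + 8 + 10 + 19 = 44.

44 km along Base → V → H → A → S → Base.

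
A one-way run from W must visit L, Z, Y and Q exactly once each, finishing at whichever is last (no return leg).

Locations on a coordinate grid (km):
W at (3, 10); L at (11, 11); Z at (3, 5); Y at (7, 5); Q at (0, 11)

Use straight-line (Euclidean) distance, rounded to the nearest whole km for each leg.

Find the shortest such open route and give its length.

There are 4! = 24 possible orderings.
W - L - Z - Y - Q: 8+10+4+9 = 31
W - L - Z - Q - Y: 8+10+7+9 = 34
W - L - Y - Z - Q: 8+7+4+7 = 26
W - L - Y - Q - Z: 8+7+9+7 = 31
W - L - Q - Z - Y: 8+11+7+4 = 30
W - L - Q - Y - Z: 8+11+9+4 = 32
W - Z - L - Y - Q: 5+10+7+9 = 31
W - Z - L - Q - Y: 5+10+11+9 = 35
W - Z - Y - L - Q: 5+4+7+11 = 27
W - Z - Y - Q - L: 5+4+9+11 = 29
W - Z - Q - L - Y: 5+7+11+7 = 30
W - Z - Q - Y - L: 5+7+9+7 = 28
W - Y - L - Z - Q: 6+7+10+7 = 30
W - Y - L - Q - Z: 6+7+11+7 = 31
… (10 more)
W - Q - Z - Y - L: 3+7+4+7 = 21  ← best
The minimum is 21.
One shortest path: W → Q → Z → Y → L.

Shortest open route: 21 km.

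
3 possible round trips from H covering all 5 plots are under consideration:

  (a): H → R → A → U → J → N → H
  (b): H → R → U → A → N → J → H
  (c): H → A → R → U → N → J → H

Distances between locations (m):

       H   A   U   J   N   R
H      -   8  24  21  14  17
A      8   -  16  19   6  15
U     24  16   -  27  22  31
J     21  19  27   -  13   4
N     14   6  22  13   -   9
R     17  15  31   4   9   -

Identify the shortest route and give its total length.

102 m — (a) is the shortest.

(a): 17 + 15 + 16 + 27 + 13 + 14 = 102
(b): 17 + 31 + 16 + 6 + 13 + 21 = 104
(c): 8 + 15 + 31 + 22 + 13 + 21 = 110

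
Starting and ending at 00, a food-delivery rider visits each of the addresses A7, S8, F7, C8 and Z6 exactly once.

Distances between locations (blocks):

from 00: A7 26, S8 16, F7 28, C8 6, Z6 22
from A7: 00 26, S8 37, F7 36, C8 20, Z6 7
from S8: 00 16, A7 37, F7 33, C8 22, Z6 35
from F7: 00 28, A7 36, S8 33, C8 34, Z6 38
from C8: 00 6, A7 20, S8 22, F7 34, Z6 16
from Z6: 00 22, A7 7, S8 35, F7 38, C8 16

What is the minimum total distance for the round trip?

Minimum total distance: 114 blocks.

There are 60 distinct closed tours to check (reversals are equivalent).
00-A7-S8-F7-C8-Z6-00: 26+37+33+34+16+22 = 168
00-A7-S8-F7-Z6-C8-00: 26+37+33+38+16+6 = 156
00-A7-S8-C8-F7-Z6-00: 26+37+22+34+38+22 = 179
00-A7-S8-C8-Z6-F7-00: 26+37+22+16+38+28 = 167
00-A7-S8-Z6-F7-C8-00: 26+37+35+38+34+6 = 176
00-A7-S8-Z6-C8-F7-00: 26+37+35+16+34+28 = 176
00-A7-F7-S8-C8-Z6-00: 26+36+33+22+16+22 = 155
00-A7-F7-S8-Z6-C8-00: 26+36+33+35+16+6 = 152
00-A7-F7-C8-S8-Z6-00: 26+36+34+22+35+22 = 175
00-A7-F7-C8-Z6-S8-00: 26+36+34+16+35+16 = 163
00-A7-F7-Z6-S8-C8-00: 26+36+38+35+22+6 = 163
00-A7-F7-Z6-C8-S8-00: 26+36+38+16+22+16 = 154
00-A7-C8-S8-F7-Z6-00: 26+20+22+33+38+22 = 161
00-A7-C8-S8-Z6-F7-00: 26+20+22+35+38+28 = 169
… (46 more)
00-S8-F7-A7-Z6-C8-00: 16+33+36+7+16+6 = 114  ← best
The minimum is 114.
One optimal route: 00 → S8 → F7 → A7 → Z6 → C8 → 00 (or its reverse).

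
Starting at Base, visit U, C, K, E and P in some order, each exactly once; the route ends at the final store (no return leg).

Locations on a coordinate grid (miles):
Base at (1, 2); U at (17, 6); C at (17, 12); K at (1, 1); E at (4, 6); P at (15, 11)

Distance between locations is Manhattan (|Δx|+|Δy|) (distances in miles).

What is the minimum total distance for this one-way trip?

Shortest open route: 31 miles.

There are 5! = 120 possible orderings.
Base→U→C→K→E→P: 20+6+27+8+16 = 77
Base→U→C→K→P→E: 20+6+27+24+16 = 93
Base→U→C→E→K→P: 20+6+19+8+24 = 77
Base→U→C→E→P→K: 20+6+19+16+24 = 85
Base→U→C→P→K→E: 20+6+3+24+8 = 61
Base→U→C→P→E→K: 20+6+3+16+8 = 53
Base→U→K→C→E→P: 20+21+27+19+16 = 103
Base→U→K→C→P→E: 20+21+27+3+16 = 87
Base→U→K→E→C→P: 20+21+8+19+3 = 71
Base→U→K→E→P→C: 20+21+8+16+3 = 68
Base→U→K→P→C→E: 20+21+24+3+19 = 87
Base→U→K→P→E→C: 20+21+24+16+19 = 100
Base→U→E→C→K→P: 20+13+19+27+24 = 103
Base→U→E→C→P→K: 20+13+19+3+24 = 79
… (106 more)
Base→K→E→U→C→P: 1+8+13+6+3 = 31  ← best
The minimum is 31.
One shortest path: Base → K → E → U → C → P.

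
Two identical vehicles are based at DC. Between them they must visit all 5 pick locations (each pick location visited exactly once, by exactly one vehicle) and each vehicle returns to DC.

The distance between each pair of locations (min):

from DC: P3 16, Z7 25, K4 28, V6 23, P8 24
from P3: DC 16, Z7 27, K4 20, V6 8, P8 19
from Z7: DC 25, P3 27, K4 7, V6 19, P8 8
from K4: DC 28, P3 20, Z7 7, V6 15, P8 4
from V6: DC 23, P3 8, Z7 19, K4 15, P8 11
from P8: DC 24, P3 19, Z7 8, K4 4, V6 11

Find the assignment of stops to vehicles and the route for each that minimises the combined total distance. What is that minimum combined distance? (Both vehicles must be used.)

102 min — the smallest possible combined total.

Try each way of splitting the stops between the two vehicles (each non-empty) and, for each split, find the best tour for each vehicle:
  {P3} + {Z7, K4, V6, P8}: 32 + 70 = 102
  {Z7} + {P3, K4, V6, P8}: 50 + 67 = 117
  {P3, Z7} + {K4, V6, P8}: 68 + 66 = 134
  {K4} + {P3, Z7, V6, P8}: 56 + 68 = 124
  {P3, K4} + {Z7, V6, P8}: 64 + 67 = 131
  {Z7, K4} + {P3, V6, P8}: 60 + 59 = 119
  … (15 splits in total)
Best: vehicle 1 DC → P3 → DC = 32; vehicle 2 DC → Z7 → K4 → P8 → V6 → DC = 70; combined 102.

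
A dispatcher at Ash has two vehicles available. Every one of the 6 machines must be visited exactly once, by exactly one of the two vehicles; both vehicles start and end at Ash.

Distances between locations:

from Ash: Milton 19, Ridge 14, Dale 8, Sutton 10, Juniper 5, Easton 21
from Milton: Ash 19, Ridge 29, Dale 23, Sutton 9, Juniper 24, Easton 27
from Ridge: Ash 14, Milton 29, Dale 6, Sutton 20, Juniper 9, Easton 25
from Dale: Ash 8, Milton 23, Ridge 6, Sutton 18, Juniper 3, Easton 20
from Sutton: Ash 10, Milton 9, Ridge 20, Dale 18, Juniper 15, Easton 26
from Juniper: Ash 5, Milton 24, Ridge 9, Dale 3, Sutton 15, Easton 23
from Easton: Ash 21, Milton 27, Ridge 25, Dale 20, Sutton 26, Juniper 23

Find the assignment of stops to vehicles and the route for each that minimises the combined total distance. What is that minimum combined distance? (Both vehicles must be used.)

Try each way of splitting the stops between the two vehicles (each non-empty) and, for each split, find the best tour for each vehicle:
  {Milton} + {Ridge, Dale, Sutton, Juniper, Easton}: 38 + 75 = 113
  {Ridge} + {Milton, Dale, Sutton, Juniper, Easton}: 28 + 74 = 102
  {Milton, Ridge} + {Dale, Sutton, Juniper, Easton}: 62 + 64 = 126
  {Dale} + {Milton, Ridge, Sutton, Juniper, Easton}: 16 + 85 = 101
  {Milton, Dale} + {Ridge, Sutton, Juniper, Easton}: 50 + 75 = 125
  {Ridge, Dale} + {Milton, Sutton, Juniper, Easton}: 28 + 74 = 102
  … (31 splits in total)
  {Juniper} + {Milton, Ridge, Dale, Sutton, Easton}: 10 + 85 = 95  ← best
Best: vehicle 1 Ash → Juniper → Ash = 10; vehicle 2 Ash → Dale → Ridge → Easton → Milton → Sutton → Ash = 85; combined 95.

95 — the smallest possible combined total.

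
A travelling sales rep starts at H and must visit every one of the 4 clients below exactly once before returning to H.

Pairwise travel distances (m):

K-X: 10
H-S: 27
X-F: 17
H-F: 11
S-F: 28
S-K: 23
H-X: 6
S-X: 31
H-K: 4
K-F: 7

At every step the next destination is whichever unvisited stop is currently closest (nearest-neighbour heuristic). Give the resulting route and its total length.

At H the remaining stops are K 4, X 6, F 11, S 27; go to K.
At K the remaining stops are F 7, X 10, S 23; go to F.
At F the remaining stops are X 17, S 28; go to X.
At X the remaining stops are S 31; go to S.
Return S→H: 27.
Total = 4 + 7 + 17 + 31 + 27 = 86.

Total distance 86 m via the nearest-neighbour route H → K → F → X → S → H.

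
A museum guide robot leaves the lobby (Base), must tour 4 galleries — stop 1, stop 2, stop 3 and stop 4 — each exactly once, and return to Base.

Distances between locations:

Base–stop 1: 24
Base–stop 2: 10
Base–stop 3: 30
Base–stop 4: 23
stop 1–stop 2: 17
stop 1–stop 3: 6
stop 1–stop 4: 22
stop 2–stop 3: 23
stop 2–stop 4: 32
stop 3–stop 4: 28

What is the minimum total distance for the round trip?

Minimum total distance: 84.

With 4 stops there are 4!/2 = 12 distinct round trips (a route and its reverse cost the same).
Base→stop 1→stop 2→stop 3→stop 4→Base: 24+17+23+28+23 = 115
Base→stop 1→stop 2→stop 4→stop 3→Base: 24+17+32+28+30 = 131
Base→stop 1→stop 3→stop 2→stop 4→Base: 24+6+23+32+23 = 108
Base→stop 1→stop 3→stop 4→stop 2→Base: 24+6+28+32+10 = 100
Base→stop 1→stop 4→stop 2→stop 3→Base: 24+22+32+23+30 = 131
Base→stop 1→stop 4→stop 3→stop 2→Base: 24+22+28+23+10 = 107
Base→stop 2→stop 1→stop 3→stop 4→Base: 10+17+6+28+23 = 84
Base→stop 2→stop 1→stop 4→stop 3→Base: 10+17+22+28+30 = 107
Base→stop 2→stop 3→stop 1→stop 4→Base: 10+23+6+22+23 = 84
Base→stop 2→stop 4→stop 1→stop 3→Base: 10+32+22+6+30 = 100
Base→stop 3→stop 1→stop 2→stop 4→Base: 30+6+17+32+23 = 108
Base→stop 3→stop 2→stop 1→stop 4→Base: 30+23+17+22+23 = 115
The minimum is 84.
One optimal route: Base → stop 2 → stop 1 → stop 3 → stop 4 → Base (or its reverse).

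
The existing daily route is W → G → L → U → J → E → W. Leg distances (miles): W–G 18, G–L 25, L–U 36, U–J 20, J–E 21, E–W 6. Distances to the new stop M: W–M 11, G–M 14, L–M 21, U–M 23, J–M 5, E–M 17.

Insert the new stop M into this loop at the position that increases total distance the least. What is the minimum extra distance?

Insertion cost between consecutive stops i–j is d(i,M) + d(M,j) − d(i,j):
  between W and G: 11 + 14 − 18 = 7
  between G and L: 14 + 21 − 25 = 10
  between L and U: 21 + 23 − 36 = 8
  between U and J: 23 + 5 − 20 = 8
  between J and E: 5 + 17 − 21 = 1
  between E and W: 17 + 11 − 6 = 22
Cheapest insertion is between J and E, adding 1.
New total = 126 + 1 = 127.

Minimum extra distance: 1 miles, inserting M between J and E.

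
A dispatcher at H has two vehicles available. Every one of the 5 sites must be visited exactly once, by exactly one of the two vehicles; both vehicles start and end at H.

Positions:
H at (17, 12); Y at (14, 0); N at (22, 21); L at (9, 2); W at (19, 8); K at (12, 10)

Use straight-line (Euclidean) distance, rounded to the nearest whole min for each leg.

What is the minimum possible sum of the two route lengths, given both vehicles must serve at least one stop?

Check every non-empty split of the stops between the two vehicles; for each half take its own optimal tour:
  {Y} + {N, L, W, K}: 24 + 49 = 73
  {N} + {Y, L, W, K}: 20 + 32 = 52
  {Y, N} + {L, W, K}: 44 + 30 = 74
  {L} + {Y, N, W, K}: 26 + 47 = 73
  {Y, L} + {N, W, K}: 30 + 35 = 65
  {N, L} + {Y, W, K}: 46 + 28 = 74
  … (15 splits in total)
Best: vehicle 1 H → N → H = 20; vehicle 2 H → W → Y → L → K → H = 32; combined 52.

Minimum combined distance: 52 min.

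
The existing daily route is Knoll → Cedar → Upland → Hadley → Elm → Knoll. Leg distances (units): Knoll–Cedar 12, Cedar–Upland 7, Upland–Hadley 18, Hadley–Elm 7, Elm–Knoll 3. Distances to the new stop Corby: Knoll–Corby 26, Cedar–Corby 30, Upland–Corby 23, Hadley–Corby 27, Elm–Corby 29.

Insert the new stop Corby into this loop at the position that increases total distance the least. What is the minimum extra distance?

Insertion cost between consecutive stops i–j is d(i,Corby) + d(Corby,j) − d(i,j):
  between Knoll and Cedar: 26 + 30 − 12 = 44
  between Cedar and Upland: 30 + 23 − 7 = 46
  between Upland and Hadley: 23 + 27 − 18 = 32
  between Hadley and Elm: 27 + 29 − 7 = 49
  between Elm and Knoll: 29 + 26 − 3 = 52
Cheapest insertion is between Upland and Hadley, adding 32.
New total = 47 + 32 = 79.

Adding 32 by placing Corby on the Upland–Hadley leg.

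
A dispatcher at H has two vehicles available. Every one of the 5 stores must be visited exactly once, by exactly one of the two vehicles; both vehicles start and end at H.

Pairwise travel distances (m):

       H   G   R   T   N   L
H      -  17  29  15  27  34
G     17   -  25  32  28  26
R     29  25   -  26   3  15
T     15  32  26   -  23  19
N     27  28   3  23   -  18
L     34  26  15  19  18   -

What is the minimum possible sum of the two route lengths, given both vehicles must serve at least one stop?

113 m — the smallest possible combined total.

Check every non-empty split of the stops between the two vehicles; for each half take its own optimal tour:
  {G} + {R, T, N, L}: 34 + 79 = 113
  {R} + {G, T, N, L}: 58 + 97 = 155
  {G, R} + {T, N, L}: 71 + 79 = 150
  {T} + {G, R, N, L}: 30 + 88 = 118
  {G, T} + {R, N, L}: 64 + 79 = 143
  {R, T} + {G, N, L}: 70 + 88 = 158
  … (15 splits in total)
Best: vehicle 1 H → G → H = 34; vehicle 2 H → T → L → R → N → H = 79; combined 113.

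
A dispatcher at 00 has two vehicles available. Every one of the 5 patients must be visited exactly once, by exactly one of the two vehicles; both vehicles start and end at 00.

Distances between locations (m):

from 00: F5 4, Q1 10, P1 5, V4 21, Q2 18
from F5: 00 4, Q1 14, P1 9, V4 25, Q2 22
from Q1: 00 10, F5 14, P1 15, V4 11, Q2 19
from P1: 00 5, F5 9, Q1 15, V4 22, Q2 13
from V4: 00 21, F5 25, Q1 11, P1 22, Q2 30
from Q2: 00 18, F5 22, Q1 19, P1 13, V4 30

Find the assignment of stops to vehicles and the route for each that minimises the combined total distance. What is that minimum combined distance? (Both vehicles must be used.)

77 m — the smallest possible combined total.

There are 2^4 − 1 = 15 ways to divide the 5 stops into two non-empty groups. For each, the best each vehicle can do is its own shortest tour through its group:
  {F5} + {Q1, P1, V4, Q2}: 8 + 69 = 77
  {Q1} + {F5, P1, V4, Q2}: 20 + 77 = 97
  {F5, Q1} + {P1, V4, Q2}: 28 + 69 = 97
  {P1} + {F5, Q1, V4, Q2}: 10 + 77 = 87
  {F5, P1} + {Q1, V4, Q2}: 18 + 69 = 87
  {Q1, P1} + {F5, V4, Q2}: 30 + 77 = 107
  … (15 splits in total)
Best: vehicle 1 00 → F5 → 00 = 8; vehicle 2 00 → Q1 → V4 → Q2 → P1 → 00 = 69; combined 77.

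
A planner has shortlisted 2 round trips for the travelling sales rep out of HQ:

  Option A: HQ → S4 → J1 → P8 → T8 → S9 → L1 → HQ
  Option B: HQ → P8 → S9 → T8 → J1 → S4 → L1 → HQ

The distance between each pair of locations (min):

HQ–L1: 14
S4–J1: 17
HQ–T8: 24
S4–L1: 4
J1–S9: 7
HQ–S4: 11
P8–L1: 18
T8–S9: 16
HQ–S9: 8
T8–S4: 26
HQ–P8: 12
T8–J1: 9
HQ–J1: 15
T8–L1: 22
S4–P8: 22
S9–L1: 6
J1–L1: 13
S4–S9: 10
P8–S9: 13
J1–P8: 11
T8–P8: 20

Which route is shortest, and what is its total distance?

85 min — Option B is the shortest.

Option A: 11 + 17 + 11 + 20 + 16 + 6 + 14 = 95
Option B: 12 + 13 + 16 + 9 + 17 + 4 + 14 = 85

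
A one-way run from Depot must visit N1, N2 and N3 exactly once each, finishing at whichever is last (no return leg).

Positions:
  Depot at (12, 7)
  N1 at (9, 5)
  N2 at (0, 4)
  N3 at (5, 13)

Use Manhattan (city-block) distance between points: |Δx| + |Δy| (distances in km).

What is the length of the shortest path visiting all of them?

There are 3! = 6 possible orderings.
Depot → N1 → N2 → N3: 5+10+14 = 29
Depot → N1 → N3 → N2: 5+12+14 = 31
Depot → N2 → N1 → N3: 15+10+12 = 37
Depot → N2 → N3 → N1: 15+14+12 = 41
Depot → N3 → N1 → N2: 13+12+10 = 35
Depot → N3 → N2 → N1: 13+14+10 = 37
The minimum is 29.
One shortest path: Depot → N1 → N2 → N3.

Shortest open route: 29 km.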